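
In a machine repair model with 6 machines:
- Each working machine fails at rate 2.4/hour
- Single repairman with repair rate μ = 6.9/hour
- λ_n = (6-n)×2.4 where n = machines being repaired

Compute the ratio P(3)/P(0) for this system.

P(3)/P(0) = ∏_{i=0}^{3-1} λ_i/μ_{i+1}
= (6-0)×2.4/6.9 × (6-1)×2.4/6.9 × (6-2)×2.4/6.9
= 5.0497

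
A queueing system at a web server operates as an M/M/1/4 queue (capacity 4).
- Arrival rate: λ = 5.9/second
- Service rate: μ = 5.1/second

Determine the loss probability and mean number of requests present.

ρ = λ/μ = 5.9/5.1 = 1.1569
P₀ = (1-ρ)/(1-ρ^(K+1)) = (1-1.1569)/(1-1.1569^5) = -0.1569/-1.0724 = 0.1463
P_K = P₀×ρ^K = 0.1463 × 1.1569^4 = 0.1463 × 1.7914 = 0.2621
Blocking probability P_4 = 0.2621 (26.21%)
L = ρ[1 - (K+1)ρ^K + Kρ^(K+1)] / [(1-ρ)(1-ρ^(K+1))]
L = 1.1569 × (1 - 5×1.791362 + 4×2.072426) / ((1 - 1.1569) × (1 - 2.072426)) = 2.2888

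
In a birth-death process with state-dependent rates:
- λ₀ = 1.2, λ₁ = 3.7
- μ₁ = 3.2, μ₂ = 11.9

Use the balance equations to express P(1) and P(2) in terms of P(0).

Balance equations:
State 0: λ₀P₀ = μ₁P₁ → P₁ = (λ₀/μ₁)P₀ = (1.2/3.2)P₀ = 0.3750P₀
State 1: P₂ = (λ₀λ₁)/(μ₁μ₂)P₀ = (1.2×3.7)/(3.2×11.9)P₀ = 0.1166P₀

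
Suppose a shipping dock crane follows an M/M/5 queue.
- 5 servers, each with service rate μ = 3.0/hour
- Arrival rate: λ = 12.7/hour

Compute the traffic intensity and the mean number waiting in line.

Traffic intensity: ρ = λ/(cμ) = 12.7/(5×3.0) = 0.8467
Since ρ = 0.8467 < 1, system is stable.
Offered load a = λ/μ = cρ = 12.7/3.0 = 4.2333
P₀ = [ Σₙ₌₀^4 aⁿ/n! + a^5/(5!(1-ρ)) ]⁻¹
Σ = a^0/0! + a^1/1! + a^2/2! + a^3/3! + a^4/4! = 1.000000 + 4.233333 + 8.960556 + 12.64434 + 13.38193 = 40.2202
a^5/(5!(1-ρ)) = 1359.6037/(120 × 0.1533333) = 73.8915
P₀ = 1/(40.2202 + 73.8915) = 0.008763
Lq = P₀·a^5·ρ / (5!(1-ρ)²) = 0.0087633 × 1359.6037 × 0.84667 / (120 × 0.023511) = 3.5755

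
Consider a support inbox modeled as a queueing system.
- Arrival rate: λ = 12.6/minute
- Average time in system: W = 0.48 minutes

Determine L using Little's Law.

Little's Law: L = λW
L = 12.6 × 0.48 = 6.0480 emails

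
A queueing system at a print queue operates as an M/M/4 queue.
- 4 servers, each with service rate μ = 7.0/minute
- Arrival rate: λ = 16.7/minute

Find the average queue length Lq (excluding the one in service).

Traffic intensity: ρ = λ/(cμ) = 16.7/(4×7.0) = 0.5964
Since ρ = 0.5964 < 1, system is stable.
Offered load a = λ/μ = cρ = 16.7/7.0 = 2.3857
P₀ = [ Σₙ₌₀^3 aⁿ/n! + a^4/(4!(1-ρ)) ]⁻¹
Σ = a^0/0! + a^1/1! + a^2/2! + a^3/3! = 1.0000 + 2.3857 + 2.8458 + 2.2631 = 8.4946
a^4/(4!(1-ρ)) = 32.3947/(24 × 0.40357) = 3.3446
P₀ = 1/(8.4946 + 3.3446) = 0.08447
Lq = P₀·a^4·ρ / (4!(1-ρ)²) = 0.084465 × 32.3947 × 0.59643 / (24 × 0.16287) = 0.4175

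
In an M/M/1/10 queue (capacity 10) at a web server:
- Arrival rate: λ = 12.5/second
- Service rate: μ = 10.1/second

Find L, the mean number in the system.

ρ = λ/μ = 12.5/10.1 = 1.237624
P₀ = (1-ρ)/(1-ρ^(K+1)) = (1-1.237624)/(1-1.237624^11) = -0.23762/-9.4346 = 0.02519
P_K = P₀×ρ^K = 0.02519 × 1.237624^10 = 0.02519 × 8.4312 = 0.2124
L = ρ[1 - (K+1)ρ^K + Kρ^(K+1)] / [(1-ρ)(1-ρ^(K+1))]
L = 1.237624 × (1 - 11×8.43116 + 10×10.4346) / ((1 - 1.237624) × (1 - 10.4346)) = 6.9576 requests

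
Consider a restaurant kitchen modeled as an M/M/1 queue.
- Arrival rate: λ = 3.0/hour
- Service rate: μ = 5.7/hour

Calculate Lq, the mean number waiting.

ρ = λ/μ = 3.0/5.7 = 0.5263
For M/M/1: Lq = λ²/(μ(μ-λ))
Lq = 9.00/(5.7 × 2.70)
Lq = 0.5848 orders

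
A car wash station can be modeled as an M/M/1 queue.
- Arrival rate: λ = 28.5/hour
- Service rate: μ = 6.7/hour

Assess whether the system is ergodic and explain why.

Stability requires ρ = λ/(cμ) < 1
ρ = 28.5/(1 × 6.7) = 28.5/6.70 = 4.2537
Since 4.2537 ≥ 1, the system is UNSTABLE.
Queue grows without bound. Need μ > λ = 28.5.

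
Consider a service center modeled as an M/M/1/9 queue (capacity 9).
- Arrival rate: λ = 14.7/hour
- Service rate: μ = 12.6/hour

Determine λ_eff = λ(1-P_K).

ρ = λ/μ = 14.7/12.6 = 1.16667
P₀ = (1-ρ)/(1-ρ^(K+1)) = (1-1.16667)/(1-1.16667^10) = -0.16667/-3.6718 = 0.04539
P_K = P₀×ρ^K = 0.04539 × 1.16667^9 = 0.04539 × 4.0044 = 0.1818
λ_eff = λ(1-P_K) = 14.7 × (1 - 0.18177) = 14.7 × 0.81823 = 12.0280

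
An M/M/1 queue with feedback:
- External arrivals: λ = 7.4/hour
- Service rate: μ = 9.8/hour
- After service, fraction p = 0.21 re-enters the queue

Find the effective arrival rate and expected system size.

Effective arrival rate: λ_eff = λ/(1-p) = 7.4/(1-0.21) = 7.4/0.79 = 9.367089
ρ = λ_eff/μ = 9.367089/9.8 = 0.9558254
L = ρ/(1-ρ) = 0.9558254/(1-0.9558254) = 21.6374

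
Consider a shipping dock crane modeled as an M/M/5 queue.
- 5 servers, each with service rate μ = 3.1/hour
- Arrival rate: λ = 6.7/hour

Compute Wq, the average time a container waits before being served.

Traffic intensity: ρ = λ/(cμ) = 6.7/(5×3.1) = 0.4323
Since ρ = 0.4323 < 1, system is stable.
Offered load a = λ/μ = cρ = 6.7/3.1 = 2.1613
P₀ = [ Σₙ₌₀^4 aⁿ/n! + a^5/(5!(1-ρ)) ]⁻¹
Σ = a^0/0! + a^1/1! + a^2/2! + a^3/3! + a^4/4! = 1.0000 + 2.1613 + 2.3356 + 1.6826 + 0.9092 = 8.0887
a^5/(5!(1-ρ)) = 47.1591/(120 × 0.56774) = 0.6922
P₀ = 1/(8.0887 + 0.6922) = 0.1139
Lq = P₀·a^5·ρ / (5!(1-ρ)²) = 0.11388 × 47.1591 × 0.43226 / (120 × 0.32233) = 0.06002
Wq = Lq/λ = 0.06002/6.7 = 0.008958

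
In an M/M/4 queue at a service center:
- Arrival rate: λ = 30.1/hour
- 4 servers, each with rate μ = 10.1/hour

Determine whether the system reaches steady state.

Stability requires ρ = λ/(cμ) < 1
ρ = 30.1/(4 × 10.1) = 30.1/40.40 = 0.7450
Since 0.7450 < 1, the system is STABLE.
The servers are busy 74.50% of the time.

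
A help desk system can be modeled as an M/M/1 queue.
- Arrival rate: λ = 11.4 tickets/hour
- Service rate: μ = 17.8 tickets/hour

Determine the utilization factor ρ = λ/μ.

Server utilization: ρ = λ/μ
ρ = 11.4/17.8 = 0.6404
The server is busy 64.04% of the time.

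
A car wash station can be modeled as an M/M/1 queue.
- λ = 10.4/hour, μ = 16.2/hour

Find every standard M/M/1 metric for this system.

Step 1: ρ = λ/μ = 10.4/16.2 = 0.6420
Step 2: L = λ/(μ-λ) = 10.4/5.80 = 1.7931
Step 3: Lq = λ²/(μ(μ-λ)) = 108.16/(16.2×5.80) = 1.1511
Step 4: W = 1/(μ-λ) = 1/5.80 = 0.17241
Step 5: Wq = λ/(μ(μ-λ)) = 10.4/(16.2×5.80) = 0.1107
Step 6: P(0) = 1-ρ = 0.3580
Verify: L = λW = 10.4×0.17241 = 1.7931 ✔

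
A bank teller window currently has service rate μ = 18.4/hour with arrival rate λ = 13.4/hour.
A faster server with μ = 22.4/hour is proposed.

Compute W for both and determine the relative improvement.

System 1: ρ₁ = 13.4/18.4 = 0.7283, W₁ = 1/(18.4-13.4) = 0.200000
System 2: ρ₂ = 13.4/22.4 = 0.5982, W₂ = 1/(22.4-13.4) = 0.111111
Improvement: (W₁-W₂)/W₁ = (0.200000-0.111111)/0.200000 = 44.44%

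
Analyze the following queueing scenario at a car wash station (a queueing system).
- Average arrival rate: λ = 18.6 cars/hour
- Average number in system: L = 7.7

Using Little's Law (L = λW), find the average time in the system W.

Little's Law: L = λW, so W = L/λ
W = 7.7/18.6 = 0.4140 hours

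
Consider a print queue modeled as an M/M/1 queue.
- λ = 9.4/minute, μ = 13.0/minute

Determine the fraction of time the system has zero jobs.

ρ = λ/μ = 9.4/13.0 = 0.7231
P(0) = 1 - ρ = 1 - 0.7231 = 0.2769
The server is idle 27.69% of the time.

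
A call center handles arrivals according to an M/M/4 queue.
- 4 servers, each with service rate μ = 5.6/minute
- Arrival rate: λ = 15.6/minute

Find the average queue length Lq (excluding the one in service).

Traffic intensity: ρ = λ/(cμ) = 15.6/(4×5.6) = 0.6964
Since ρ = 0.6964 < 1, system is stable.
Offered load a = λ/μ = cρ = 15.6/5.6 = 2.7857
P₀ = [ Σₙ₌₀^3 aⁿ/n! + a^4/(4!(1-ρ)) ]⁻¹
Σ = a^0/0! + a^1/1! + a^2/2! + a^3/3! = 1.0000 + 2.7857 + 3.8801 + 3.6030 = 11.2688
a^4/(4!(1-ρ)) = 60.2208/(24 × 0.30357) = 8.2656
P₀ = 1/(11.2688 + 8.2656) = 0.05119
Lq = P₀·a^4·ρ / (4!(1-ρ)²) = 0.051192 × 60.2208 × 0.69643 / (24 × 0.092156) = 0.9707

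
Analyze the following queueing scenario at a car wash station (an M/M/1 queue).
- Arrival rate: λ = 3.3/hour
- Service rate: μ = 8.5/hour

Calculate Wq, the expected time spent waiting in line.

First, compute utilization: ρ = λ/μ = 3.3/8.5 = 0.3882
For M/M/1: Wq = λ/(μ(μ-λ))
Wq = 3.3/(8.5 × (8.5-3.3))
Wq = 3.3/(8.5 × 5.20)
Wq = 0.07466 hours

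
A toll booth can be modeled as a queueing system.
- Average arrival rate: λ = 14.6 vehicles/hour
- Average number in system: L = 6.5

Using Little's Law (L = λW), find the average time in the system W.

Little's Law: L = λW, so W = L/λ
W = 6.5/14.6 = 0.4452 hours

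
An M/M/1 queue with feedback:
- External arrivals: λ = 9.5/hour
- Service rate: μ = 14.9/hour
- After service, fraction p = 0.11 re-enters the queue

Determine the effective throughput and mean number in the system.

Effective arrival rate: λ_eff = λ/(1-p) = 9.5/(1-0.11) = 9.5/0.89 = 10.674157
ρ = λ_eff/μ = 10.674157/14.9 = 0.716386
L = ρ/(1-ρ) = 0.716386/(1-0.716386) = 2.5259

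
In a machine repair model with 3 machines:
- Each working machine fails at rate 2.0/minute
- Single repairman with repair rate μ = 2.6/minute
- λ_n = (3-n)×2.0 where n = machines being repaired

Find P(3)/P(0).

P(3)/P(0) = ∏_{i=0}^{3-1} λ_i/μ_{i+1}
= (3-0)×2.0/2.6 × (3-1)×2.0/2.6 × (3-2)×2.0/2.6
= 2.7310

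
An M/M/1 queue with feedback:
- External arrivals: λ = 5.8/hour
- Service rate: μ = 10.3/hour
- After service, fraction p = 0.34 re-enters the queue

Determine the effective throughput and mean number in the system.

Effective arrival rate: λ_eff = λ/(1-p) = 5.8/(1-0.34) = 5.8/0.66 = 8.78788
ρ = λ_eff/μ = 8.78788/10.3 = 0.853192
L = ρ/(1-ρ) = 0.853192/(1-0.853192) = 5.8116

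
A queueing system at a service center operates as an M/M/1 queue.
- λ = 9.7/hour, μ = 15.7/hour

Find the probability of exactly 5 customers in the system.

ρ = λ/μ = 9.7/15.7 = 0.6178
P(n) = (1-ρ)ρⁿ
P(5) = (1-0.6178) × 0.6178^5
P(5) = 0.3822 × 0.09000
P(5) = 0.03440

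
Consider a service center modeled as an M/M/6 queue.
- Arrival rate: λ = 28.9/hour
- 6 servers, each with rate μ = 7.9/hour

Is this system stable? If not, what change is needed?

Stability requires ρ = λ/(cμ) < 1
ρ = 28.9/(6 × 7.9) = 28.9/47.40 = 0.6097
Since 0.6097 < 1, the system is STABLE.
The servers are busy 60.97% of the time.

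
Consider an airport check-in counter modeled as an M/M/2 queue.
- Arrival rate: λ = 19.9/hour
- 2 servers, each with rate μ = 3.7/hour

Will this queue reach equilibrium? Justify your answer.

Stability requires ρ = λ/(cμ) < 1
ρ = 19.9/(2 × 3.7) = 19.9/7.40 = 2.6892
Since 2.6892 ≥ 1, the system is UNSTABLE.
Need c > λ/μ = 19.9/3.7 = 5.38.
Minimum servers needed: c = 6.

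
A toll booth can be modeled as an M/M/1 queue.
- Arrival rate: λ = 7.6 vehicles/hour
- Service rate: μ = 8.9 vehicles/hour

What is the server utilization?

Server utilization: ρ = λ/μ
ρ = 7.6/8.9 = 0.8539
The server is busy 85.39% of the time.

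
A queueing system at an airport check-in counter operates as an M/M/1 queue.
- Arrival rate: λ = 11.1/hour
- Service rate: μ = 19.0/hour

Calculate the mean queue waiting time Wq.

First, compute utilization: ρ = λ/μ = 11.1/19.0 = 0.5842
For M/M/1: Wq = λ/(μ(μ-λ))
Wq = 11.1/(19.0 × (19.0-11.1))
Wq = 11.1/(19.0 × 7.90)
Wq = 0.07395 hours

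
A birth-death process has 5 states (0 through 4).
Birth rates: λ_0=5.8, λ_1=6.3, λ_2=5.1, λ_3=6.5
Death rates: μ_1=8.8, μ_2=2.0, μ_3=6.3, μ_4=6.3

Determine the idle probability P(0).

Ratios P(n)/P(0) = (λ₀···λₙ₋₁)/(μ₁···μₙ):
P(1)/P(0) = (5.8)/(8.8) = 0.6591
P(2)/P(0) = (5.8×6.3)/(8.8×2.0) = 2.0761
P(3)/P(0) = (5.8×6.3×5.1)/(8.8×2.0×6.3) = 1.6807
P(4)/P(0) = (5.8×6.3×5.1×6.5)/(8.8×2.0×6.3×6.3) = 1.7340

Normalization: ∑ P(n) = 1
P(0) × (1.0000 + 0.6591 + 2.0761 + 1.6807 + 1.7340) = 1
P(0) × 7.1499 = 1
P(0) = 1/7.1499 = 0.1399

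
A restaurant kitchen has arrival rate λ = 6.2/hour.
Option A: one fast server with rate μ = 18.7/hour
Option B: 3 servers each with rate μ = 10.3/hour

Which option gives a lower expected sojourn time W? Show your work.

Option A: single server μ = 18.7 (M/M/1)
  ρ_A = 6.2/18.7 = 0.3316
  W_A = 1/(μ-λ) = 1/(18.7-6.2) = 1/12.50 = 0.08000

Option B: 3 servers μ = 10.3 (M/M/3)
  ρ_B = λ/(cμ) = 6.2/(3×10.3) = 0.2006
  Offered load a = λ/μ = cρ = 6.2/10.3 = 0.6019
  P₀ = [ Σₙ₌₀^2 aⁿ/n! + a^3/(3!(1-ρ)) ]⁻¹
  Σ = a^0/0! + a^1/1! + a^2/2! = 1.0000 + 0.6019 + 0.1812 = 1.7831
  a^3/(3!(1-ρ)) = 0.218104/(6 × 0.799353) = 0.04548
  P₀ = 1/(1.7831 + 0.04548) = 0.5469
  Lq = P₀·a^3·ρ / (3!(1-ρ)²) = 0.54687 × 0.21810 × 0.20065 / (6 × 0.63896) = 0.006242
  Wq_B = Lq/λ = 0.006242/6.2 = 0.0010068
  W_B = Wq_B + 1/μ = 0.0010068 + 0.097087 = 0.09809

Since W_A = 0.08000 < W_B = 0.09809, Option A (single fast server) has the shorter time in system.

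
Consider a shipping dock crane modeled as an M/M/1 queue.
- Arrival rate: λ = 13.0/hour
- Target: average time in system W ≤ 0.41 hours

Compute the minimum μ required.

For M/M/1: W = 1/(μ-λ)
Need W ≤ 0.41, so 1/(μ-λ) ≤ 0.41
μ - λ ≥ 1/0.41 = 2.4390
μ ≥ 13.0 + 2.4390 = 15.4390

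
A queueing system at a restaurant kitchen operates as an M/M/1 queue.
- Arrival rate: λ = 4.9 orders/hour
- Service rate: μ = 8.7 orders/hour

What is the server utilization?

Server utilization: ρ = λ/μ
ρ = 4.9/8.7 = 0.5632
The server is busy 56.32% of the time.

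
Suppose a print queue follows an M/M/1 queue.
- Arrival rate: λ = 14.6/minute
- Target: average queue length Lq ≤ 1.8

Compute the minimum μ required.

For M/M/1: Lq = λ²/(μ(μ-λ))
Need Lq ≤ 1.8, i.e. μ(μ-λ) ≥ λ²/1.8
μ² - 14.6μ - 213.16/1.8 ≥ 0  →  μ² - 14.6μ - 118.42222 ≥ 0
Quadratic formula (positive root): μ = [λ + √(λ² + 4×118.42222)]/2
Discriminant: 213.16 + 4×118.42222 = 686.8489, √686.8489 = 26.2078
μ ≥ (14.6 + 26.2078)/2 = 20.4039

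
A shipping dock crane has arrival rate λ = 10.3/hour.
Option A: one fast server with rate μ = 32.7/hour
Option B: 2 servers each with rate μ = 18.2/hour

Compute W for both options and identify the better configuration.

Option A: single server μ = 32.7 (M/M/1)
  ρ_A = 10.3/32.7 = 0.3150
  W_A = 1/(μ-λ) = 1/(32.7-10.3) = 1/22.40 = 0.04464

Option B: 2 servers μ = 18.2 (M/M/2)
  ρ_B = λ/(cμ) = 10.3/(2×18.2) = 0.2830
  Offered load a = λ/μ = cρ = 10.3/18.2 = 0.5659
  P₀ = [ Σₙ₌₀^1 aⁿ/n! + a^2/(2!(1-ρ)) ]⁻¹
  Σ = a^0/0! + a^1/1! = 1.0000 + 0.5659 = 1.5659
  a^2/(2!(1-ρ)) = 0.32028/(2 × 0.71703) = 0.2233
  P₀ = 1/(1.5659 + 0.2233) = 0.5589
  Lq = P₀·a^2·ρ / (2!(1-ρ)²) = 0.55889 × 0.32028 × 0.28297 / (2 × 0.51414) = 0.04926
  Wq_B = Lq/λ = 0.049259/10.3 = 0.004782
  W_B = Wq_B + 1/μ = 0.004782 + 0.05495 = 0.05973

Since W_A = 0.04464 < W_B = 0.05973, Option A (single fast server) has the shorter time in system.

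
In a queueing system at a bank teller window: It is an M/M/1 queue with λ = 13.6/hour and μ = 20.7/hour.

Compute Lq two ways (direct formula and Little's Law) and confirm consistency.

Method 1 (direct): Lq = λ²/(μ(μ-λ)) = 184.96/(20.7 × 7.10) = 1.2585

Method 2 (Little's Law):
W = 1/(μ-λ) = 1/7.10 = 0.14085
Wq = W - 1/μ = 0.14085 - 0.048309 = 0.09254
Lq = λWq = 13.6 × 0.09254 = 1.2585 ✔ (matches Method 1)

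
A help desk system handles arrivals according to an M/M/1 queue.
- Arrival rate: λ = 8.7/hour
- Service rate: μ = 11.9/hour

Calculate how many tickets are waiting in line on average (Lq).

ρ = λ/μ = 8.7/11.9 = 0.7311
For M/M/1: Lq = λ²/(μ(μ-λ))
Lq = 75.69/(11.9 × 3.20)
Lq = 1.9877 tickets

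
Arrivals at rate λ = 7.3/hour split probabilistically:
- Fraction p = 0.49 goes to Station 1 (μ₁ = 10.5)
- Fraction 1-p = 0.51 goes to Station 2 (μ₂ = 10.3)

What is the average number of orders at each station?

Effective rates: λ₁ = 7.3×0.49 = 3.577, λ₂ = 7.3×0.51 = 3.723
Station 1: ρ₁ = 3.577/10.5 = 0.34067, L₁ = ρ₁/(1-ρ₁) = 0.34067/(1-0.34067) = 0.5167
Station 2: ρ₂ = 3.723/10.3 = 0.36146, L₂ = ρ₂/(1-ρ₂) = 0.36146/(1-0.36146) = 0.5661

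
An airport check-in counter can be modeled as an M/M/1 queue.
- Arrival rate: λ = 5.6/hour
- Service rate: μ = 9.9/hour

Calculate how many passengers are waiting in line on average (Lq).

ρ = λ/μ = 5.6/9.9 = 0.5657
For M/M/1: Lq = λ²/(μ(μ-λ))
Lq = 31.36/(9.9 × 4.30)
Lq = 0.7367 passengers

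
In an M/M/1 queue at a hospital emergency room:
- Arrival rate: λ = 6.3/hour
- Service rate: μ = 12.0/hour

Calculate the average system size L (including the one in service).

ρ = λ/μ = 6.3/12.0 = 0.5250
For M/M/1: L = λ/(μ-λ)
L = 6.3/(12.0-6.3) = 6.3/5.70
L = 1.1053 patients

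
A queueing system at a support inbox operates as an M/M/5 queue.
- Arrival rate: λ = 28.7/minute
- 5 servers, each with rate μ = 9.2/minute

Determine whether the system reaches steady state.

Stability requires ρ = λ/(cμ) < 1
ρ = 28.7/(5 × 9.2) = 28.7/46.00 = 0.6239
Since 0.6239 < 1, the system is STABLE.
The servers are busy 62.39% of the time.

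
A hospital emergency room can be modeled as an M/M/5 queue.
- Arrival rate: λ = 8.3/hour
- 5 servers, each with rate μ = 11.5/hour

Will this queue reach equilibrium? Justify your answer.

Stability requires ρ = λ/(cμ) < 1
ρ = 8.3/(5 × 11.5) = 8.3/57.50 = 0.1443
Since 0.1443 < 1, the system is STABLE.
The servers are busy 14.43% of the time.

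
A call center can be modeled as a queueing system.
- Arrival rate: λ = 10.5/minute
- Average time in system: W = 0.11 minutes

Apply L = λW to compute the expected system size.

Little's Law: L = λW
L = 10.5 × 0.11 = 1.1550 calls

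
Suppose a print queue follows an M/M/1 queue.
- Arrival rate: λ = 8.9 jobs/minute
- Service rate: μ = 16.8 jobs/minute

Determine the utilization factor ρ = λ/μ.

Server utilization: ρ = λ/μ
ρ = 8.9/16.8 = 0.5298
The server is busy 52.98% of the time.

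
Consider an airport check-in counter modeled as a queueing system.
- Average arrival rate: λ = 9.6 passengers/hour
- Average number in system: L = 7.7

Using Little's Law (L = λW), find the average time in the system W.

Little's Law: L = λW, so W = L/λ
W = 7.7/9.6 = 0.8021 hours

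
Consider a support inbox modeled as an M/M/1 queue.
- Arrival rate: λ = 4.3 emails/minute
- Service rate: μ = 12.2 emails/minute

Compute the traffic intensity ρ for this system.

Server utilization: ρ = λ/μ
ρ = 4.3/12.2 = 0.3525
The server is busy 35.25% of the time.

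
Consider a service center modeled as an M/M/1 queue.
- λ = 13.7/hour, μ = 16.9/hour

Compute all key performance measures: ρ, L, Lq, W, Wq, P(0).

Step 1: ρ = λ/μ = 13.7/16.9 = 0.8107
Step 2: L = λ/(μ-λ) = 13.7/3.20 = 4.2813
Step 3: Lq = λ²/(μ(μ-λ)) = 187.69/(16.9×3.20) = 3.4706
Step 4: W = 1/(μ-λ) = 1/3.20 = 0.3125
Step 5: Wq = λ/(μ(μ-λ)) = 13.7/(16.9×3.20) = 0.2533
Step 6: P(0) = 1-ρ = 0.1893
Verify: L = λW = 13.7×0.3125 = 4.2813 ✔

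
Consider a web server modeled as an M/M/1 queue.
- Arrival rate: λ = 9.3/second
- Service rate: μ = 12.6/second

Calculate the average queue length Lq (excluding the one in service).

ρ = λ/μ = 9.3/12.6 = 0.7381
For M/M/1: Lq = λ²/(μ(μ-λ))
Lq = 86.49/(12.6 × 3.30)
Lq = 2.0801 requests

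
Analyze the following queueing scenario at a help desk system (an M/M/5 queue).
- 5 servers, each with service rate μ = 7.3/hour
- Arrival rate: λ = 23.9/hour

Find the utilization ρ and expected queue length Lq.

Traffic intensity: ρ = λ/(cμ) = 23.9/(5×7.3) = 0.6548
Since ρ = 0.6548 < 1, system is stable.
Offered load a = λ/μ = cρ = 23.9/7.3 = 3.2740
P₀ = [ Σₙ₌₀^4 aⁿ/n! + a^5/(5!(1-ρ)) ]⁻¹
Σ = a^0/0! + a^1/1! + a^2/2! + a^3/3! + a^4/4! = 1.0000 + 3.2740 + 5.3594 + 5.8489 + 4.7873 = 20.2696
a^5/(5!(1-ρ)) = 376.1622/(120 × 0.345205) = 9.0806
P₀ = 1/(20.2696 + 9.0806) = 0.03407
Lq = P₀·a^5·ρ / (5!(1-ρ)²) = 0.0340713 × 376.1622 × 0.654795 / (120 × 0.119167) = 0.5869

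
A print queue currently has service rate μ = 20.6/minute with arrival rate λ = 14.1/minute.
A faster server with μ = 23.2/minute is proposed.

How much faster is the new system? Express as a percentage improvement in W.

System 1: ρ₁ = 14.1/20.6 = 0.6845, W₁ = 1/(20.6-14.1) = 0.15385
System 2: ρ₂ = 14.1/23.2 = 0.6078, W₂ = 1/(23.2-14.1) = 0.10989
Improvement: (W₁-W₂)/W₁ = (0.15385-0.10989)/0.15385 = 28.57%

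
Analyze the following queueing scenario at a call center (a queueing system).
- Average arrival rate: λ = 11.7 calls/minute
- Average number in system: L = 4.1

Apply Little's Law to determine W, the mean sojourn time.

Little's Law: L = λW, so W = L/λ
W = 4.1/11.7 = 0.3504 minutes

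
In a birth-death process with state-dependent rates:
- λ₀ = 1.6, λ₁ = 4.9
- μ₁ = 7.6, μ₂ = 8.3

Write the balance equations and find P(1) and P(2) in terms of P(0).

Balance equations:
State 0: λ₀P₀ = μ₁P₁ → P₁ = (λ₀/μ₁)P₀ = (1.6/7.6)P₀ = 0.2105P₀
State 1: P₂ = (λ₀λ₁)/(μ₁μ₂)P₀ = (1.6×4.9)/(7.6×8.3)P₀ = 0.1243P₀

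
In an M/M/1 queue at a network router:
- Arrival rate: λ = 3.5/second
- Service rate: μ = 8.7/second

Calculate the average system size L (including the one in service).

ρ = λ/μ = 3.5/8.7 = 0.4023
For M/M/1: L = λ/(μ-λ)
L = 3.5/(8.7-3.5) = 3.5/5.20
L = 0.6731 packets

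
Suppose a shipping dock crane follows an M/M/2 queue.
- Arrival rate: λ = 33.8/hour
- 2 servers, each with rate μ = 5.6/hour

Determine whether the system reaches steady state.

Stability requires ρ = λ/(cμ) < 1
ρ = 33.8/(2 × 5.6) = 33.8/11.20 = 3.0179
Since 3.0179 ≥ 1, the system is UNSTABLE.
Need c > λ/μ = 33.8/5.6 = 6.04.
Minimum servers needed: c = 7.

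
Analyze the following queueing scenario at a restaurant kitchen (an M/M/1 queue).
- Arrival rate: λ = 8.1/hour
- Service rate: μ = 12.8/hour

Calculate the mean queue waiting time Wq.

First, compute utilization: ρ = λ/μ = 8.1/12.8 = 0.6328
For M/M/1: Wq = λ/(μ(μ-λ))
Wq = 8.1/(12.8 × (12.8-8.1))
Wq = 8.1/(12.8 × 4.70)
Wq = 0.1346 hours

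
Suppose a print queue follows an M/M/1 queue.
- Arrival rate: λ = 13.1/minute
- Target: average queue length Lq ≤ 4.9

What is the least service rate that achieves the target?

For M/M/1: Lq = λ²/(μ(μ-λ))
Need Lq ≤ 4.9, i.e. μ(μ-λ) ≥ λ²/4.9
μ² - 13.1μ - 171.61/4.9 ≥ 0  →  μ² - 13.1μ - 35.02245 ≥ 0
Quadratic formula (positive root): μ = [λ + √(λ² + 4×35.02245)]/2
Discriminant: 171.61 + 4×35.02245 = 311.6998, √311.6998 = 17.6550
μ ≥ (13.1 + 17.6550)/2 = 15.3775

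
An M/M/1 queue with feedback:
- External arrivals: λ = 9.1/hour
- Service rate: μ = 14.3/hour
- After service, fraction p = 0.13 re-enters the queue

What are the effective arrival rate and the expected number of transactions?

Effective arrival rate: λ_eff = λ/(1-p) = 9.1/(1-0.13) = 9.1/0.87 = 10.4598
ρ = λ_eff/μ = 10.4598/14.3 = 0.73145
L = ρ/(1-ρ) = 0.73145/(1-0.73145) = 2.7237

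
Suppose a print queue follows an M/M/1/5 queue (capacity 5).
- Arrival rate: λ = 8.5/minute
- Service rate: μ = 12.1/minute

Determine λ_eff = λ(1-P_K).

ρ = λ/μ = 8.5/12.1 = 0.70248
P₀ = (1-ρ)/(1-ρ^(K+1)) = (1-0.70248)/(1-0.70248^6) = 0.29752/0.87983 = 0.3382
P_K = P₀×ρ^K = 0.33816 × 0.70248^5 = 0.33816 × 0.17107 = 0.05785
λ_eff = λ(1-P_K) = 8.5 × (1 - 0.05785) = 8.5 × 0.94215 = 8.0083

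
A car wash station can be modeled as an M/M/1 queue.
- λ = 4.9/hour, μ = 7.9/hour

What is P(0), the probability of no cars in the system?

ρ = λ/μ = 4.9/7.9 = 0.6203
P(0) = 1 - ρ = 1 - 0.6203 = 0.3797
The server is idle 37.97% of the time.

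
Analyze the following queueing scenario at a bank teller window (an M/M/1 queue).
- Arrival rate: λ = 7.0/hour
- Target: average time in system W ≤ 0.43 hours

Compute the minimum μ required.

For M/M/1: W = 1/(μ-λ)
Need W ≤ 0.43, so 1/(μ-λ) ≤ 0.43
μ - λ ≥ 1/0.43 = 2.3256
μ ≥ 7.0 + 2.3256 = 9.3256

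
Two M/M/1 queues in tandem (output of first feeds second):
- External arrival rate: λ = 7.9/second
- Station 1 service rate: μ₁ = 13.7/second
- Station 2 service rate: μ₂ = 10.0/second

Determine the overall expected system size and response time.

By Jackson's theorem, each station behaves as independent M/M/1.
Station 1: ρ₁ = 7.9/13.7 = 0.5766, L₁ = ρ₁/(1-ρ₁) = λ/(μ₁-λ) = 7.9/5.80 = 1.3621
Station 2: ρ₂ = 7.9/10.0 = 0.7900, L₂ = ρ₂/(1-ρ₂) = λ/(μ₂-λ) = 7.9/2.10 = 3.7619
Total: L = L₁ + L₂ = 1.3621 + 3.7619 = 5.1240
W = L/λ = 5.1240/7.9 = 0.6486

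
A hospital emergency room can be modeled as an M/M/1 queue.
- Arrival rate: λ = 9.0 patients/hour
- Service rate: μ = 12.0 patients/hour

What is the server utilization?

Server utilization: ρ = λ/μ
ρ = 9.0/12.0 = 0.7500
The server is busy 75.00% of the time.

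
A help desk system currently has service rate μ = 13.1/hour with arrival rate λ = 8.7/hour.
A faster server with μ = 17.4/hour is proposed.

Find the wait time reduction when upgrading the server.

System 1: ρ₁ = 8.7/13.1 = 0.6641, W₁ = 1/(13.1-8.7) = 0.22727
System 2: ρ₂ = 8.7/17.4 = 0.5000, W₂ = 1/(17.4-8.7) = 0.11494
Improvement: (W₁-W₂)/W₁ = (0.22727-0.11494)/0.22727 = 49.43%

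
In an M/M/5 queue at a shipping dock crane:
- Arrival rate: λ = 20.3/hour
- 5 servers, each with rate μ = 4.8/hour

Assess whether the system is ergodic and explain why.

Stability requires ρ = λ/(cμ) < 1
ρ = 20.3/(5 × 4.8) = 20.3/24.00 = 0.8458
Since 0.8458 < 1, the system is STABLE.
The servers are busy 84.58% of the time.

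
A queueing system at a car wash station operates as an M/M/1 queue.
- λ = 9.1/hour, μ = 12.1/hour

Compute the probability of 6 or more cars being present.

ρ = λ/μ = 9.1/12.1 = 0.75207
P(N ≥ n) = ρⁿ
P(N ≥ 6) = 0.75207^6
P(N ≥ 6) = 0.1809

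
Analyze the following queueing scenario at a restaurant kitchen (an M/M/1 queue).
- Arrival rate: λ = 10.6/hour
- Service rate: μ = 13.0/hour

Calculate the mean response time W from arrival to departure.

First, compute utilization: ρ = λ/μ = 10.6/13.0 = 0.8154
For M/M/1: W = 1/(μ-λ)
W = 1/(13.0-10.6) = 1/2.40
W = 0.4167 hours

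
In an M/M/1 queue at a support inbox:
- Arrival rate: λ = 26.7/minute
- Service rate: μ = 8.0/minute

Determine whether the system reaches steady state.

Stability requires ρ = λ/(cμ) < 1
ρ = 26.7/(1 × 8.0) = 26.7/8.00 = 3.3375
Since 3.3375 ≥ 1, the system is UNSTABLE.
Queue grows without bound. Need μ > λ = 26.7.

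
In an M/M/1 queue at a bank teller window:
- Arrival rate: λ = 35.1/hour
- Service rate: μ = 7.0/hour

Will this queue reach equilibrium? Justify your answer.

Stability requires ρ = λ/(cμ) < 1
ρ = 35.1/(1 × 7.0) = 35.1/7.00 = 5.0143
Since 5.0143 ≥ 1, the system is UNSTABLE.
Queue grows without bound. Need μ > λ = 35.1.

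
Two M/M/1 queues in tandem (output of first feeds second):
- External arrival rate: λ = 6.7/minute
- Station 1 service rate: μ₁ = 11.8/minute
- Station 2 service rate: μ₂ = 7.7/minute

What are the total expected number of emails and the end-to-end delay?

By Jackson's theorem, each station behaves as independent M/M/1.
Station 1: ρ₁ = 6.7/11.8 = 0.5678, L₁ = ρ₁/(1-ρ₁) = λ/(μ₁-λ) = 6.7/5.10 = 1.3137
Station 2: ρ₂ = 6.7/7.7 = 0.8701, L₂ = ρ₂/(1-ρ₂) = λ/(μ₂-λ) = 6.7/1.00 = 6.7000
Total: L = L₁ + L₂ = 1.3137 + 6.7000 = 8.0137
W = L/λ = 8.0137/6.7 = 1.1961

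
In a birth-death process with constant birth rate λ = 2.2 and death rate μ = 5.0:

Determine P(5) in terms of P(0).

For constant rates: P(n)/P(0) = (λ/μ)^n
P(5)/P(0) = (2.2/5.0)^5 = 0.4400^5 = 0.01649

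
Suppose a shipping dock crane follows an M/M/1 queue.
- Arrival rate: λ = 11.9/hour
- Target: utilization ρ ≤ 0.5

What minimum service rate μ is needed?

ρ = λ/μ, so μ = λ/ρ
μ ≥ 11.9/0.5 = 23.8000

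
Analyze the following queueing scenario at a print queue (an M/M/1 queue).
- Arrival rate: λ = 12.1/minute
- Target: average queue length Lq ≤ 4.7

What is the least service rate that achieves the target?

For M/M/1: Lq = λ²/(μ(μ-λ))
Need Lq ≤ 4.7, i.e. μ(μ-λ) ≥ λ²/4.7
μ² - 12.1μ - 146.41/4.7 ≥ 0  →  μ² - 12.1μ - 31.151064 ≥ 0
Quadratic formula (positive root): μ = [λ + √(λ² + 4×31.151064)]/2
Discriminant: 146.41 + 4×31.151064 = 271.0143, √271.0143 = 16.46251
μ ≥ (12.1 + 16.46251)/2 = 14.2813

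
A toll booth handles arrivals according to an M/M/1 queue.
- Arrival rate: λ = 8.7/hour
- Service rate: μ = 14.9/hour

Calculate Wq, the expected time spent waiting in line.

First, compute utilization: ρ = λ/μ = 8.7/14.9 = 0.5839
For M/M/1: Wq = λ/(μ(μ-λ))
Wq = 8.7/(14.9 × (14.9-8.7))
Wq = 8.7/(14.9 × 6.20)
Wq = 0.09418 hours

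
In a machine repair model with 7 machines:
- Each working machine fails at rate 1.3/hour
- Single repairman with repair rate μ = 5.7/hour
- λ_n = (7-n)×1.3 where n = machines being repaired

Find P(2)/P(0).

P(2)/P(0) = ∏_{i=0}^{2-1} λ_i/μ_{i+1}
= (7-0)×1.3/5.7 × (7-1)×1.3/5.7
= 2.1847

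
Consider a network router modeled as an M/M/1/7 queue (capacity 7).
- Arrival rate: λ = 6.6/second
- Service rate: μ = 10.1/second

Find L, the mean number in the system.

ρ = λ/μ = 6.6/10.1 = 0.653465
P₀ = (1-ρ)/(1-ρ^(K+1)) = (1-0.653465)/(1-0.653465^8) = 0.34654/0.96675 = 0.3585
P_K = P₀×ρ^K = 0.3585 × 0.653465^7 = 0.3585 × 0.05088 = 0.01824
L = ρ[1 - (K+1)ρ^K + Kρ^(K+1)] / [(1-ρ)(1-ρ^(K+1))]
L = 0.653465 × (1 - 8×0.05088 + 7×0.03325) / ((1 - 0.653465) × (1 - 0.03325)) = 1.6106 packets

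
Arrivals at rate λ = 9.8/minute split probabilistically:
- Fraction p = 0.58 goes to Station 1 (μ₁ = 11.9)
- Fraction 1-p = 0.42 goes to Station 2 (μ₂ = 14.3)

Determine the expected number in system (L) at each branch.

Effective rates: λ₁ = 9.8×0.58 = 5.684, λ₂ = 9.8×0.42 = 4.116
Station 1: ρ₁ = 5.684/11.9 = 0.47765, L₁ = ρ₁/(1-ρ₁) = 0.47765/(1-0.47765) = 0.9144
Station 2: ρ₂ = 4.116/14.3 = 0.28783, L₂ = ρ₂/(1-ρ₂) = 0.28783/(1-0.28783) = 0.4042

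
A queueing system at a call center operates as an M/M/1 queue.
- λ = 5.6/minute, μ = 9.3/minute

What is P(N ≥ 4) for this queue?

ρ = λ/μ = 5.6/9.3 = 0.6022
P(N ≥ n) = ρⁿ
P(N ≥ 4) = 0.6022^4
P(N ≥ 4) = 0.1315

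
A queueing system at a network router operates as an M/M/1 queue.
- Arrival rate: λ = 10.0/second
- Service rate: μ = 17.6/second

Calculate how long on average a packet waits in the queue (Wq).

First, compute utilization: ρ = λ/μ = 10.0/17.6 = 0.5682
For M/M/1: Wq = λ/(μ(μ-λ))
Wq = 10.0/(17.6 × (17.6-10.0))
Wq = 10.0/(17.6 × 7.60)
Wq = 0.07476 seconds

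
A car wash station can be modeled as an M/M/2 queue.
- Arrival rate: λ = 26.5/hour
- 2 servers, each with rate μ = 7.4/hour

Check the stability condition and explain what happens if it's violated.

Stability requires ρ = λ/(cμ) < 1
ρ = 26.5/(2 × 7.4) = 26.5/14.80 = 1.7905
Since 1.7905 ≥ 1, the system is UNSTABLE.
Need c > λ/μ = 26.5/7.4 = 3.58.
Minimum servers needed: c = 4.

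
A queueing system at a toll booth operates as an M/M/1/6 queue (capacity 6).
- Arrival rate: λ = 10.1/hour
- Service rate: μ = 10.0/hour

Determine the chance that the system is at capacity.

ρ = λ/μ = 10.1/10.0 = 1.0100
P₀ = (1-ρ)/(1-ρ^(K+1)) = (1-1.0100)/(1-1.0100^7) = -0.01000/-0.07214 = 0.1386
P_K = P₀×ρ^K = 0.13863 × 1.0100^6 = 0.13863 × 1.0615 = 0.1472
Blocking probability = 14.72%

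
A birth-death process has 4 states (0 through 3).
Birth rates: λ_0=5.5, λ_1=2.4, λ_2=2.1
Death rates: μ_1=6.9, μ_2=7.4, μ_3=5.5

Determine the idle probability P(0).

Ratios P(n)/P(0) = (λ₀···λₙ₋₁)/(μ₁···μₙ):
P(1)/P(0) = (5.5)/(6.9) = 0.7971
P(2)/P(0) = (5.5×2.4)/(6.9×7.4) = 0.2585
P(3)/P(0) = (5.5×2.4×2.1)/(6.9×7.4×5.5) = 0.09871

Normalization: ∑ P(n) = 1
P(0) × (1.0000 + 0.7971 + 0.2585 + 0.09871) = 1
P(0) × 2.1543 = 1
P(0) = 1/2.1543 = 0.4642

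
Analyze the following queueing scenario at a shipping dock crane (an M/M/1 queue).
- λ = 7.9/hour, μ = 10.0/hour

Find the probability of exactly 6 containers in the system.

ρ = λ/μ = 7.9/10.0 = 0.7900
P(n) = (1-ρ)ρⁿ
P(6) = (1-0.7900) × 0.7900^6
P(6) = 0.2100 × 0.2431
P(6) = 0.05105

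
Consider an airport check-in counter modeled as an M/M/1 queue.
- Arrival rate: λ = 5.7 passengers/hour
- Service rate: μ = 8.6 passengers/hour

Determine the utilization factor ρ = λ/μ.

Server utilization: ρ = λ/μ
ρ = 5.7/8.6 = 0.6628
The server is busy 66.28% of the time.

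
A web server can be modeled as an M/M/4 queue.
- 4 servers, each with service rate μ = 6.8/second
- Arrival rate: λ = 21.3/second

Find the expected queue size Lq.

Traffic intensity: ρ = λ/(cμ) = 21.3/(4×6.8) = 0.7831
Since ρ = 0.7831 < 1, system is stable.
Offered load a = λ/μ = cρ = 21.3/6.8 = 3.1324
P₀ = [ Σₙ₌₀^3 aⁿ/n! + a^4/(4!(1-ρ)) ]⁻¹
Σ = a^0/0! + a^1/1! + a^2/2! + a^3/3! = 1.00000 + 3.13235 + 4.90582 + 5.12225 = 14.1604
a^4/(4!(1-ρ)) = 96.2682/(24 × 0.216912) = 18.4922
P₀ = 1/(14.1604 + 18.4922) = 0.03063
Lq = P₀·a^4·ρ / (4!(1-ρ)²) = 0.0306254 × 96.2682 × 0.783088 / (24 × 0.0470507) = 2.0446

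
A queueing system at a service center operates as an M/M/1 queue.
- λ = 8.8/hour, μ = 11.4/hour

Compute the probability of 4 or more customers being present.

ρ = λ/μ = 8.8/11.4 = 0.77193
P(N ≥ n) = ρⁿ
P(N ≥ 4) = 0.77193^4
P(N ≥ 4) = 0.3551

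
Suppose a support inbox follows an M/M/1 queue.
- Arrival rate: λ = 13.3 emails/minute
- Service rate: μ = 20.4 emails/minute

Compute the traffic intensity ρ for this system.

Server utilization: ρ = λ/μ
ρ = 13.3/20.4 = 0.6520
The server is busy 65.20% of the time.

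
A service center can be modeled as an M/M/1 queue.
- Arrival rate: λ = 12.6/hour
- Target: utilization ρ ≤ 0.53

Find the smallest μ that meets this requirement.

ρ = λ/μ, so μ = λ/ρ
μ ≥ 12.6/0.53 = 23.7736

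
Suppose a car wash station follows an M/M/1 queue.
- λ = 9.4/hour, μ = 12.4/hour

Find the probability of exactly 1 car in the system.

ρ = λ/μ = 9.4/12.4 = 0.7581
P(n) = (1-ρ)ρⁿ
P(1) = (1-0.7581) × 0.7581^1
P(1) = 0.2419 × 0.7581
P(1) = 0.1834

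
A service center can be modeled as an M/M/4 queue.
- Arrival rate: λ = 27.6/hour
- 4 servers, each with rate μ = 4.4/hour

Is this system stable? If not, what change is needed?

Stability requires ρ = λ/(cμ) < 1
ρ = 27.6/(4 × 4.4) = 27.6/17.60 = 1.5682
Since 1.5682 ≥ 1, the system is UNSTABLE.
Need c > λ/μ = 27.6/4.4 = 6.27.
Minimum servers needed: c = 7.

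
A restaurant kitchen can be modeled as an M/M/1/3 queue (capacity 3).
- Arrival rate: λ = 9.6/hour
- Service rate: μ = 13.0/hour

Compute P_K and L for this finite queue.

ρ = λ/μ = 9.6/13.0 = 0.7385
P₀ = (1-ρ)/(1-ρ^(K+1)) = (1-0.7385)/(1-0.7385^4) = 0.2615/0.7026 = 0.3722
P_K = P₀×ρ^K = 0.3722 × 0.7385^3 = 0.3722 × 0.4028 = 0.1499
Blocking probability P_3 = 0.1499 (14.99%)
L = ρ[1 - (K+1)ρ^K + Kρ^(K+1)] / [(1-ρ)(1-ρ^(K+1))]
L = 0.7385 × (1 - 4×0.402765 + 3×0.297442) / ((1 - 0.7385) × (1 - 0.297442)) = 1.1306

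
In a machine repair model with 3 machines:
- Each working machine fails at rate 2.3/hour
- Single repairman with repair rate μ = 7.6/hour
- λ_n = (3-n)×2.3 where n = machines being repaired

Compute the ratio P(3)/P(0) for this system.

P(3)/P(0) = ∏_{i=0}^{3-1} λ_i/μ_{i+1}
= (3-0)×2.3/7.6 × (3-1)×2.3/7.6 × (3-2)×2.3/7.6
= 0.1663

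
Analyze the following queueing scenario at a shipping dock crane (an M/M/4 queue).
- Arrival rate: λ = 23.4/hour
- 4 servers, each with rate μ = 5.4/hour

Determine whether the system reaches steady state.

Stability requires ρ = λ/(cμ) < 1
ρ = 23.4/(4 × 5.4) = 23.4/21.60 = 1.0833
Since 1.0833 ≥ 1, the system is UNSTABLE.
Need c > λ/μ = 23.4/5.4 = 4.33.
Minimum servers needed: c = 5.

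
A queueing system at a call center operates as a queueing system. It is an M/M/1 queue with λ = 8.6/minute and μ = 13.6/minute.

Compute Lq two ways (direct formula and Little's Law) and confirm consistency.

Method 1 (direct): Lq = λ²/(μ(μ-λ)) = 73.96/(13.6 × 5.00) = 1.0876

Method 2 (Little's Law):
W = 1/(μ-λ) = 1/5.00 = 0.2000
Wq = W - 1/μ = 0.2000 - 0.07353 = 0.12647
Lq = λWq = 8.6 × 0.12647 = 1.0876 ✔ (matches Method 1)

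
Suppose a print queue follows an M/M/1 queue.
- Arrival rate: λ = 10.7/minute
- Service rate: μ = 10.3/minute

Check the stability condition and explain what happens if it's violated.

Stability requires ρ = λ/(cμ) < 1
ρ = 10.7/(1 × 10.3) = 10.7/10.30 = 1.0388
Since 1.0388 ≥ 1, the system is UNSTABLE.
Queue grows without bound. Need μ > λ = 10.7.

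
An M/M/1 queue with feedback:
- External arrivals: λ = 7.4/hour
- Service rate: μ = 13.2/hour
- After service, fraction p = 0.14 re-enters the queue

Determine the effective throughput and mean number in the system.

Effective arrival rate: λ_eff = λ/(1-p) = 7.4/(1-0.14) = 7.4/0.86 = 8.6047
ρ = λ_eff/μ = 8.6047/13.2 = 0.65187
L = ρ/(1-ρ) = 0.65187/(1-0.65187) = 1.8725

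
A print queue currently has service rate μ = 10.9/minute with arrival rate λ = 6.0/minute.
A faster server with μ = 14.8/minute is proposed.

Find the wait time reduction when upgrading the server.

System 1: ρ₁ = 6.0/10.9 = 0.5505, W₁ = 1/(10.9-6.0) = 0.20408
System 2: ρ₂ = 6.0/14.8 = 0.4054, W₂ = 1/(14.8-6.0) = 0.11364
Improvement: (W₁-W₂)/W₁ = (0.20408-0.11364)/0.20408 = 44.32%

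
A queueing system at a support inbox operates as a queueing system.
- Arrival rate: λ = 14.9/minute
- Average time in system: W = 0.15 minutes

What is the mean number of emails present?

Little's Law: L = λW
L = 14.9 × 0.15 = 2.2350 emails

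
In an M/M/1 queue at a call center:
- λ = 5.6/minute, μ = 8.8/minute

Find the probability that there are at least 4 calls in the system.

ρ = λ/μ = 5.6/8.8 = 0.6364
P(N ≥ n) = ρⁿ
P(N ≥ 4) = 0.6364^4
P(N ≥ 4) = 0.1640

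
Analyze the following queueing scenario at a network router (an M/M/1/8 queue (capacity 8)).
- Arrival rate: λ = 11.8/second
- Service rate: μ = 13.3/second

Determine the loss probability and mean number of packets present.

ρ = λ/μ = 11.8/13.3 = 0.88722
P₀ = (1-ρ)/(1-ρ^(K+1)) = (1-0.88722)/(1-0.88722^9) = 0.11278/0.65937 = 0.1710
P_K = P₀×ρ^K = 0.17104 × 0.88722^8 = 0.17104 × 0.38393 = 0.06567
Blocking probability P_8 = 0.06567 (6.57%)
L = ρ[1 - (K+1)ρ^K + Kρ^(K+1)] / [(1-ρ)(1-ρ^(K+1))]
L = 0.88722 × (1 - 9×0.38393 + 8×0.34063) / ((1 - 0.88722) × (1 - 0.34063)) = 3.2174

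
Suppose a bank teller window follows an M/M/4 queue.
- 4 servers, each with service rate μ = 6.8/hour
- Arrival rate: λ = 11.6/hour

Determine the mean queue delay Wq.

Traffic intensity: ρ = λ/(cμ) = 11.6/(4×6.8) = 0.4265
Since ρ = 0.4265 < 1, system is stable.
Offered load a = λ/μ = cρ = 11.6/6.8 = 1.7059
P₀ = [ Σₙ₌₀^3 aⁿ/n! + a^4/(4!(1-ρ)) ]⁻¹
Σ = a^0/0! + a^1/1! + a^2/2! + a^3/3! = 1.0000 + 1.7059 + 1.4550 + 0.8274 = 4.9883
a^4/(4!(1-ρ)) = 8.4683/(24 × 0.5735) = 0.6152
P₀ = 1/(4.9883 + 0.6152) = 0.1785
Lq = P₀·a^4·ρ / (4!(1-ρ)²) = 0.17846 × 8.4683 × 0.42647 / (24 × 0.32894) = 0.08164
Wq = Lq/λ = 0.08164/11.6 = 0.007038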